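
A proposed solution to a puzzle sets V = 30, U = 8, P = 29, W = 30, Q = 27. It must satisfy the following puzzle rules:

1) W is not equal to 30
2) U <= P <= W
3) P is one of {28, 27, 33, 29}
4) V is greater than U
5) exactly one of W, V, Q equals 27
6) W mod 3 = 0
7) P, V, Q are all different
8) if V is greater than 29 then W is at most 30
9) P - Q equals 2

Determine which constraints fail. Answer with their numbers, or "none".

1) W = 30, but 30 is required to differ — does not hold.
2) values 8 <= 29 <= 30 — holds.
3) P = 29 is in {28, 27, 33, 29} — holds.
4) V = 30, U = 8; 30 > 8 — holds.
5) W=30, V=30, Q=27; 1 of them equals 27 — holds.
6) 30 mod 3 = 0 — holds.
7) values 29, 30, 27 are pairwise distinct — holds.
8) V = 30 > 29, so we need W ≤ 30; W = 30 ≤ 30 — holds.
9) P - Q = 29 - 27 = 2 — holds.

Constraint 1 does not hold.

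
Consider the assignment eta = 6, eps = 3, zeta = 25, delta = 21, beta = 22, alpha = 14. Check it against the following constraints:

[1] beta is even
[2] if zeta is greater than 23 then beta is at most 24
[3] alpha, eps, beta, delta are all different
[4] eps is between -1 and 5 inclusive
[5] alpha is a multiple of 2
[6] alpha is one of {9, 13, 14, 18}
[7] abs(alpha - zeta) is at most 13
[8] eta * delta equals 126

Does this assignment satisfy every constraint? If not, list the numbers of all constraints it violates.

[1] beta = 22 is even  true
[2] zeta = 25 > 23, so we need beta ≤ 24; beta = 22 ≤ 24  true
[3] values 14, 3, 22, 21 are pairwise distinct  true
[4] eps = 3 lies in [-1, 5]  true
[5] 14 / 2 = 7, so 2 divides 14  true
[6] alpha = 14 is in {9, 13, 14, 18}  true
[7] abs(14 - 25) = 11; 11 ≤ 13  true
[8] eta * delta = 6 * 21 = 126  true

Yes — all constraints hold.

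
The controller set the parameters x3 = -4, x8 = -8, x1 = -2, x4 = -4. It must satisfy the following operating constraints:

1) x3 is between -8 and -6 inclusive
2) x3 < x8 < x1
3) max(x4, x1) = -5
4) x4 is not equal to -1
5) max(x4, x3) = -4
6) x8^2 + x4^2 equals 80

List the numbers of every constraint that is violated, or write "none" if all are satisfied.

Constraints 1, 2, and 3 do not hold.

1) x3 = -4 is outside [-8, -6] — violated.
2) values -4, -8, -2; x3 = -4 is not < x8 = -8 — violated.
3) max(-4, -2) = -2, not -5 — violated.
4) x4 = -4, and -4 ≠ -1 — satisfied.
5) max(-4, -4) = -4 — satisfied.
6) x8^2 + x4^2 = (-8)^2 + (-4)^2 = 64 + 16 = 80 — satisfied.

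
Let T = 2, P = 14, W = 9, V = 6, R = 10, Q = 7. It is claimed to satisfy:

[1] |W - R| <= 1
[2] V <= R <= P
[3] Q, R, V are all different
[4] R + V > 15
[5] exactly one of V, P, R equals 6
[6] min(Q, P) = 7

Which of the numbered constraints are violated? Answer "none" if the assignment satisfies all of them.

[1] |9 - 10| = 1; 1 ≤ 1 — holds.
[2] values 6 <= 10 <= 14 — holds.
[3] values 7, 10, 6 are pairwise distinct — holds.
[4] R + V = 10 + 6 = 16; 16 > 15 — holds.
[5] V=6, P=14, R=10; 1 of them equals 6 — holds.
[6] min(7, 14) = 7 — holds.

The assignment satisfies every constraint.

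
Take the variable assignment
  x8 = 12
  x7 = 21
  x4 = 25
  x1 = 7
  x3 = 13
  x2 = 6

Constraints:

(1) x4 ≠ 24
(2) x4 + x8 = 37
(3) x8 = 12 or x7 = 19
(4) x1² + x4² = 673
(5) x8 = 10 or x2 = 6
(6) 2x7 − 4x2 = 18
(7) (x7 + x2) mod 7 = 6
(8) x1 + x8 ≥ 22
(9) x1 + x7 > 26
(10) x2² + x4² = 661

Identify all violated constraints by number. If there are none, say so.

(1) x4 = 25, and 25 ≠ 24  ✔
(2) x4 + x8 = 25 + 12 = 37  ✔
(3) x8 = 12 = 12 (first disjunct)  ✔
(4) x1² + x4² = 7² + 25² = 49 + 625 = 674, not 673  ✘
(5) x8 = 12 ≠ 10, but x2 = 6 = 6 (second disjunct)  ✔
(6) 2x7 − 4x2 = 2(21) − 4(6) = 18  ✔
(7) x7 + x2 = 27; 27 mod 7 = 6  ✔
(8) x1 + x8 = 7 + 12 = 19; 19 < 22, bound 22 not met  ✘
(9) x1 + x7 = 7 + 21 = 28; 28 > 26  ✔
(10) x2² + x4² = 6² + 25² = 36 + 625 = 661  ✔

Constraints 4 and 8 do not hold.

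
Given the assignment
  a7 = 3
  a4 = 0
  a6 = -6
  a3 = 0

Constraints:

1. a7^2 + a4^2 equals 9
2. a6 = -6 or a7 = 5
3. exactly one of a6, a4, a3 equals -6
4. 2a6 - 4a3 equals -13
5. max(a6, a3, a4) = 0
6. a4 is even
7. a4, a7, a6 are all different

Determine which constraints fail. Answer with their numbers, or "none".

1. a7^2 + a4^2 = 3^2 + 0^2 = 9 + 0 = 9 — satisfied.
2. a6 = -6 = -6 (first disjunct) — satisfied.
3. a6=-6, a4=0, a3=0; 1 of them equals -6 — satisfied.
4. 2a6 - 4a3 = 2(-6) - 4(0) = -12, not -13 — violated.
5. max(-6, 0, 0) = 0 — satisfied.
6. a4 = 0 is even — satisfied.
7. values 0, 3, -6 are pairwise distinct — satisfied.

Violated: 4.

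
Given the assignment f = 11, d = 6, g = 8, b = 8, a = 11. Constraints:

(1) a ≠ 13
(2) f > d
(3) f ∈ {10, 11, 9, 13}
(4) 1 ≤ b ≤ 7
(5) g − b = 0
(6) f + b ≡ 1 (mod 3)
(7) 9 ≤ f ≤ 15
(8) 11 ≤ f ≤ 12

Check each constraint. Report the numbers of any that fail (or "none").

Constraint 4 does not hold.

(1) a = 11, and 11 ≠ 13  OK
(2) f = 11, d = 6; 11 > 6  OK
(3) f = 11 is in {10, 11, 9, 13}  OK
(4) b = 8 is outside [1, 7]  FAIL
(5) g − b = 8 − 8 = 0  OK
(6) f + b = 19; 19 mod 3 = 1  OK
(7) f = 11 lies in [9, 15]  OK
(8) f = 11 lies in [11, 12]  OK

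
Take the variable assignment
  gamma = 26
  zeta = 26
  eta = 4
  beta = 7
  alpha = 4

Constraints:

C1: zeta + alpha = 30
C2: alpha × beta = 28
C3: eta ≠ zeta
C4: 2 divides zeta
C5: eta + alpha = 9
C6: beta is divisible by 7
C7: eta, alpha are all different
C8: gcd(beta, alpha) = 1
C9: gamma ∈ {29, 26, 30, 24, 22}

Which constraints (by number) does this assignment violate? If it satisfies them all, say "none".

C1: zeta + alpha = 26 + 4 = 30  holds
C2: alpha × beta = 4 × 7 = 28  holds
C3: eta = 4, zeta = 26; distinct  holds
C4: 26 / 2 = 13, so 2 divides 26  holds
C5: eta + alpha = 4 + 4 = 8, not 9  fails
C6: 7 / 7 = 1, so 7 divides 7  holds
C7: eta = alpha = 4, not all different  fails
C8: gcd(7, 4) = 1  holds
C9: gamma = 26 is in {29, 26, 30, 24, 22}  holds

No — constraints 5 and 7 are not satisfied.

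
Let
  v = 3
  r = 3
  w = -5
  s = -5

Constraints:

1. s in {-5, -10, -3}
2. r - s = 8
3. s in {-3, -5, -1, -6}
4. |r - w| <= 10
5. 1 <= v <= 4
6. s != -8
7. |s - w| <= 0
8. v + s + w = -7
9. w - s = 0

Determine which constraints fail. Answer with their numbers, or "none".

1. s = -5 is in {-5, -10, -3} — satisfied.
2. r - s = 3 - (-5) = 8 — satisfied.
3. s = -5 is in {-3, -5, -1, -6} — satisfied.
4. |3 - (-5)| = 8; 8 ≤ 10 — satisfied.
5. v = 3 lies in [1, 4] — satisfied.
6. s = -5, and -5 ≠ -8 — satisfied.
7. |-5 - (-5)| = 0; 0 ≤ 0 — satisfied.
8. v + s + w = 3 + (-5) + (-5) = -7 — satisfied.
9. w - s = -5 - (-5) = 0 — satisfied.

The assignment satisfies every constraint.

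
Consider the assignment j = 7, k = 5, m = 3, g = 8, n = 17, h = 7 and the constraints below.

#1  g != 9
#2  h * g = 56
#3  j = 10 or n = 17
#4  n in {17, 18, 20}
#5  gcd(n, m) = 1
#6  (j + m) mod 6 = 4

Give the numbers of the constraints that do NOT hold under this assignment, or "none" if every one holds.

#1 g = 8, and 8 ≠ 9  true
#2 h * g = 7 * 8 = 56  true
#3 j = 7 ≠ 10, but n = 17 = 17 (second disjunct)  true
#4 n = 17 is in {17, 18, 20}  true
#5 gcd(17, 3) = 1  true
#6 j + m = 10; 10 mod 6 = 4  true

Yes — all constraints hold.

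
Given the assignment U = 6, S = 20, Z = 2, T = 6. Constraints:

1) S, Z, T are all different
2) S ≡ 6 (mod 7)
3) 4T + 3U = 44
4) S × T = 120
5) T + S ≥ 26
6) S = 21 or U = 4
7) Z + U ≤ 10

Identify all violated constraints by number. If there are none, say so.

1) values 20, 2, 6 are pairwise distinct — holds.
2) 20 mod 7 = 6 — holds.
3) 4T + 3U = 4(6) + 3(6) = 42, not 44 — fails.
4) S × T = 20 × 6 = 120 — holds.
5) T + S = 6 + 20 = 26; 26 ≥ 26 — holds.
6) S = 20 ≠ 21 and U = 6 ≠ 4; both disjuncts false — fails.
7) Z + U = 2 + 6 = 8; 8 ≤ 10 — holds.

No — constraints 3, 6 are not satisfied.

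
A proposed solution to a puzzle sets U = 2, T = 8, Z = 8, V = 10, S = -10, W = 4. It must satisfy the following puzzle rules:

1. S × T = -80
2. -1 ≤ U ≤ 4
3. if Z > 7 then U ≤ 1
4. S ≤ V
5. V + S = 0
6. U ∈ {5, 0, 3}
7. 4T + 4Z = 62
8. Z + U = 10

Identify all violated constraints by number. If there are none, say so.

Constraints 3, 6, and 7 do not hold.

1. S × T = -10 × 8 = -80 — OK.
2. U = 2 lies in [-1, 4] — OK.
3. Z = 8 > 7, so we need U ≤ 1; but U = 2 > 1 — violated.
4. S = -10, V = 10; -10 ≤ 10 — OK.
5. V + S = 10 + (-10) = 0 — OK.
6. U = 2 is not in {5, 0, 3} — violated.
7. 4T + 4Z = 4(8) + 4(8) = 64, not 62 — violated.
8. Z + U = 8 + 2 = 10 — OK.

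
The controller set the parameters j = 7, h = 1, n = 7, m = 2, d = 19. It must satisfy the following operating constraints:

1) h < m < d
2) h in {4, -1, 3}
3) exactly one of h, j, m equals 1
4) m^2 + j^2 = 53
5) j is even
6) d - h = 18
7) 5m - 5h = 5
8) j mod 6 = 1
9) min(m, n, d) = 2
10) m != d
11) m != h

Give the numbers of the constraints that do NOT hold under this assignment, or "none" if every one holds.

Constraints 2, 5 do not hold.

1) values 1 < 2 < 19 — OK.
2) h = 1 is not in {4, -1, 3} — violated.
3) h=1, j=7, m=2; 1 of them equals 1 — OK.
4) m^2 + j^2 = 2^2 + 7^2 = 4 + 49 = 53 — OK.
5) j = 7 is odd — violated.
6) d - h = 19 - 1 = 18 — OK.
7) 5m - 5h = 5(2) - 5(1) = 5 — OK.
8) 7 mod 6 = 1 — OK.
9) min(2, 7, 19) = 2 — OK.
10) m = 2, d = 19; distinct — OK.
11) m = 2, h = 1; distinct — OK.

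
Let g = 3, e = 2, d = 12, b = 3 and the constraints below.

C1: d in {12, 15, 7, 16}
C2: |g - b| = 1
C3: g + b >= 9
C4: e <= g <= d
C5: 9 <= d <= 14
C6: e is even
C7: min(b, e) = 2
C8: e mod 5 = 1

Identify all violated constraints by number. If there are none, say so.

Violated: 2, 3, 8.

C1: d = 12 is in {12, 15, 7, 16} — holds.
C2: |3 - 3| = 0, not 1 — fails.
C3: g + b = 3 + 3 = 6; 6 < 9, bound 9 not met — fails.
C4: values 2 <= 3 <= 12 — holds.
C5: d = 12 lies in [9, 14] — holds.
C6: e = 2 is even — holds.
C7: min(3, 2) = 2 — holds.
C8: 2 mod 5 = 2, not 1 — fails.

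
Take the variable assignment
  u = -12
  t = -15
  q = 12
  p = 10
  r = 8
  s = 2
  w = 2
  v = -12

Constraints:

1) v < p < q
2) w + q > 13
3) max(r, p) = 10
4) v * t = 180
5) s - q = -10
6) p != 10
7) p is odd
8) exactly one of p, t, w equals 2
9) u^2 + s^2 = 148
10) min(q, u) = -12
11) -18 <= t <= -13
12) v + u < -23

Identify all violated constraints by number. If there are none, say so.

Constraints 6 and 7 do not hold.

1) values -12 < 10 < 12  true
2) w + q = 2 + 12 = 14; 14 > 13  true
3) max(8, 10) = 10  true
4) v * t = -12 * (-15) = 180  true
5) s - q = 2 - 12 = -10  true
6) p = 10, but 10 is required to differ  false
7) p = 10 is even  false
8) p=10, t=-15, w=2; 1 of them equals 2  true
9) u^2 + s^2 = (-12)^2 + 2^2 = 144 + 4 = 148  true
10) min(12, -12) = -12  true
11) t = -15 lies in [-18, -13]  true
12) v + u = -12 + (-12) = -24; -24 < -23  true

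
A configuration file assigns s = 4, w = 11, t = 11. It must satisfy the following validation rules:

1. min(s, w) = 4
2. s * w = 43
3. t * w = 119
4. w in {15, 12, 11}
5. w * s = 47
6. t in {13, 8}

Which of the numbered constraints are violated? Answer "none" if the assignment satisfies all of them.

The assignment fails constraints 2, 3, 5, and 6.

1. min(4, 11) = 4 — holds.
2. s * w = 4 * 11 = 44, not 43 — does not hold.
3. t * w = 11 * 11 = 121, not 119 — does not hold.
4. w = 11 is in {15, 12, 11} — holds.
5. w * s = 11 * 4 = 44, not 47 — does not hold.
6. t = 11 is not in {13, 8} — does not hold.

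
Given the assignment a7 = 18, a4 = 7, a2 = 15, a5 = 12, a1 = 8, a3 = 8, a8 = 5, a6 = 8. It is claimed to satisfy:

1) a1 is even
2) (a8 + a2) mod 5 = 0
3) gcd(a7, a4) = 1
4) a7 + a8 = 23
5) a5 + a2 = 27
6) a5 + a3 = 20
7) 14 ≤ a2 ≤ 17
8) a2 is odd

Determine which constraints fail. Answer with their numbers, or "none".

Yes — all constraints hold.

1) a1 = 8 is even  ✓
2) a8 + a2 = 20; 20 mod 5 = 0  ✓
3) gcd(18, 7) = 1  ✓
4) a7 + a8 = 18 + 5 = 23  ✓
5) a5 + a2 = 12 + 15 = 27  ✓
6) a5 + a3 = 12 + 8 = 20  ✓
7) a2 = 15 lies in [14, 17]  ✓
8) a2 = 15 is odd  ✓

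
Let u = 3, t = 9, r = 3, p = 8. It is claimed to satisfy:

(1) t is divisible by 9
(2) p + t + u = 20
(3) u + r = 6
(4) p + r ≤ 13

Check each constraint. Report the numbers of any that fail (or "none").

None — every constraint holds.

(1) 9 / 9 = 1, so 9 divides 9 — holds.
(2) p + t + u = 8 + 9 + 3 = 20 — holds.
(3) u + r = 3 + 3 = 6 — holds.
(4) p + r = 8 + 3 = 11; 11 ≤ 13 — holds.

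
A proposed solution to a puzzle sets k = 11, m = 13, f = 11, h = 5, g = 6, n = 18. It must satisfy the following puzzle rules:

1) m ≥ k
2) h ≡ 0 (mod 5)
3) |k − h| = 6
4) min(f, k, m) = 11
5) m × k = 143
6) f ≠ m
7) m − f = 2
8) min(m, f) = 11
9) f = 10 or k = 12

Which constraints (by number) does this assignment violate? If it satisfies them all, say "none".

1) m = 13, k = 11; 13 ≥ 11 — holds.
2) 5 mod 5 = 0 — holds.
3) |11 − 5| = 6 — holds.
4) min(11, 11, 13) = 11 — holds.
5) m × k = 13 × 11 = 143 — holds.
6) f = 11, m = 13; distinct — holds.
7) m − f = 13 − 11 = 2 — holds.
8) min(13, 11) = 11 — holds.
9) f = 11 ≠ 10 and k = 11 ≠ 12; both disjuncts false — does not hold.

The assignment fails constraint 9.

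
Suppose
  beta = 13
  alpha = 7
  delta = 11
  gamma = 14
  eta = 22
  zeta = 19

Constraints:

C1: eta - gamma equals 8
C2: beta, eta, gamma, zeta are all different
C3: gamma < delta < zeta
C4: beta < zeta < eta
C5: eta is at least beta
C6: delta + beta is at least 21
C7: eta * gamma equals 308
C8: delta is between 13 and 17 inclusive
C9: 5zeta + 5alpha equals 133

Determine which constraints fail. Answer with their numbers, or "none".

C1: eta - gamma = 22 - 14 = 8 — holds.
C2: values 13, 22, 14, 19 are pairwise distinct — holds.
C3: values 14, 11, 19; gamma = 14 is not < delta = 11 — does not hold.
C4: values 13 < 19 < 22 — holds.
C5: eta = 22, beta = 13; 22 ≥ 13 — holds.
C6: delta + beta = 11 + 13 = 24; 24 ≥ 21 — holds.
C7: eta * gamma = 22 * 14 = 308 — holds.
C8: delta = 11 is outside [13, 17] — does not hold.
C9: 5zeta + 5alpha = 5(19) + 5(7) = 130, not 133 — does not hold.

Constraints 3, 8, and 9 do not hold.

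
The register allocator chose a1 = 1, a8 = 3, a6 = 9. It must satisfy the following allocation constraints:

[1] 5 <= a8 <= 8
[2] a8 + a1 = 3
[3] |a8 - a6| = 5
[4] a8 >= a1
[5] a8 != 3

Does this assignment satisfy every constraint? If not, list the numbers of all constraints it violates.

[1] a8 = 3 is outside [5, 8]  ✗
[2] a8 + a1 = 3 + 1 = 4, not 3  ✗
[3] |3 - 9| = 6, not 5  ✗
[4] a8 = 3, a1 = 1; 3 ≥ 1  ✓
[5] a8 = 3, but 3 is required to differ  ✗

Constraints 1, 2, 3, and 5 do not hold.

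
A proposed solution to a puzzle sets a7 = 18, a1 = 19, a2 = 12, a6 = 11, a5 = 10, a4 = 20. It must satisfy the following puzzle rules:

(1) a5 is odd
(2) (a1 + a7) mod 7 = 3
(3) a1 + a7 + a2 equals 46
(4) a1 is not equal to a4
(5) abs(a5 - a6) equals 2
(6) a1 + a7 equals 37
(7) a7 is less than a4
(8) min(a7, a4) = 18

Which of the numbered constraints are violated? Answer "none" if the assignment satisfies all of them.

(1) a5 = 10 is even — fails.
(2) a1 + a7 = 37; 37 mod 7 = 2, not 3 — fails.
(3) a1 + a7 + a2 = 19 + 18 + 12 = 49, not 46 — fails.
(4) a1 = 19, a4 = 20; distinct — holds.
(5) abs(10 - 11) = 1, not 2 — fails.
(6) a1 + a7 = 19 + 18 = 37 — holds.
(7) a7 = 18, a4 = 20; 18 < 20 — holds.
(8) min(18, 20) = 18 — holds.

Violated: 1, 2, 3, 5.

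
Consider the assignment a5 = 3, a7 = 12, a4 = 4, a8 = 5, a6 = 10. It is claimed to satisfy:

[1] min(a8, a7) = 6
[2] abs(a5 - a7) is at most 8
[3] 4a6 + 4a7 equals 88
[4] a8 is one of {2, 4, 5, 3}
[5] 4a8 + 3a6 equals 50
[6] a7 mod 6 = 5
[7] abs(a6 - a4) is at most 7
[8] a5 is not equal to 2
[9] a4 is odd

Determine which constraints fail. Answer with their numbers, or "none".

[1] min(5, 12) = 5, not 6  ✗
[2] abs(3 - 12) = 9; 9 > 8, exceeds bound 8  ✗
[3] 4a6 + 4a7 = 4(10) + 4(12) = 88  ✓
[4] a8 = 5 is in {2, 4, 5, 3}  ✓
[5] 4a8 + 3a6 = 4(5) + 3(10) = 50  ✓
[6] 12 mod 6 = 0, not 5  ✗
[7] abs(10 - 4) = 6; 6 ≤ 7  ✓
[8] a5 = 3, and 3 ≠ 2  ✓
[9] a4 = 4 is even  ✗

No — constraints 1, 2, 6, and 9 are not satisfied.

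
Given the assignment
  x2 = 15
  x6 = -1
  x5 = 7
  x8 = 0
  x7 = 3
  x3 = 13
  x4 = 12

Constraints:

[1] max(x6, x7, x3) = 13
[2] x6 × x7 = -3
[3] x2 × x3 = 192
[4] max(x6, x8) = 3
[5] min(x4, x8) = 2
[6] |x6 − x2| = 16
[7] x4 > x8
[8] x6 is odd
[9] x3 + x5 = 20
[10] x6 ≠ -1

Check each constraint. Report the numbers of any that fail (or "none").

Constraints 3, 4, 5, and 10 do not hold.

[1] max(-1, 3, 13) = 13  yes
[2] x6 × x7 = -1 × 3 = -3  yes
[3] x2 × x3 = 15 × 13 = 195, not 192  no
[4] max(-1, 0) = 0, not 3  no
[5] min(12, 0) = 0, not 2  no
[6] |-1 − 15| = 16  yes
[7] x4 = 12, x8 = 0; 12 > 0  yes
[8] x6 = -1 is odd  yes
[9] x3 + x5 = 13 + 7 = 20  yes
[10] x6 = -1, but -1 is required to differ  no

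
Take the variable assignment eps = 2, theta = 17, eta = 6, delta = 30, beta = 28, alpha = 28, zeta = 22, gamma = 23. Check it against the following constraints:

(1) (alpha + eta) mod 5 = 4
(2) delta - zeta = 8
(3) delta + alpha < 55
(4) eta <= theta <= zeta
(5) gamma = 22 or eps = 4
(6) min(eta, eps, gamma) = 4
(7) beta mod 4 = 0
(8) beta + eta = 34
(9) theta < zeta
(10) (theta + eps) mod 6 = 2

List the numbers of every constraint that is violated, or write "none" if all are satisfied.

(1) alpha + eta = 34; 34 mod 5 = 4  true
(2) delta - zeta = 30 - 22 = 8  true
(3) delta + alpha = 30 + 28 = 58; 58 ≥ 55, bound 55 not met  false
(4) values 6 <= 17 <= 22  true
(5) gamma = 23 ≠ 22 and eps = 2 ≠ 4; both disjuncts false  false
(6) min(6, 2, 23) = 2, not 4  false
(7) 28 mod 4 = 0  true
(8) beta + eta = 28 + 6 = 34  true
(9) theta = 17, zeta = 22; 17 < 22  true
(10) theta + eps = 19; 19 mod 6 = 1, not 2  false

No — constraints 3, 5, 6, 10 are not satisfied.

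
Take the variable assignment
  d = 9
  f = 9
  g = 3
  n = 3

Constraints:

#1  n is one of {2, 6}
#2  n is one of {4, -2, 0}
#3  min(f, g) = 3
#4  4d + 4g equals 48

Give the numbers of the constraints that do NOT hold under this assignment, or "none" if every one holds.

#1 n = 3 is not in {2, 6}  ✘
#2 n = 3 is not in {4, -2, 0}  ✘
#3 min(9, 3) = 3  ✔
#4 4d + 4g = 4(9) + 4(3) = 48  ✔

The assignment fails constraints 1 and 2.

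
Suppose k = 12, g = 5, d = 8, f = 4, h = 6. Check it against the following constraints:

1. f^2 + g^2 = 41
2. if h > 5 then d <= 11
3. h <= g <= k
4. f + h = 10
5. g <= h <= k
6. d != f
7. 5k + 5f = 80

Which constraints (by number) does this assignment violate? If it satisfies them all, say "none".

Violated: 3.

1. f^2 + g^2 = 4^2 + 5^2 = 16 + 25 = 41  true
2. h = 6 > 5, so we need d ≤ 11; d = 8 ≤ 11  true
3. values 6, 5, 12; h = 6 is not <= g = 5  false
4. f + h = 4 + 6 = 10  true
5. values 5 <= 6 <= 12  true
6. d = 8, f = 4; distinct  true
7. 5k + 5f = 5(12) + 5(4) = 80  true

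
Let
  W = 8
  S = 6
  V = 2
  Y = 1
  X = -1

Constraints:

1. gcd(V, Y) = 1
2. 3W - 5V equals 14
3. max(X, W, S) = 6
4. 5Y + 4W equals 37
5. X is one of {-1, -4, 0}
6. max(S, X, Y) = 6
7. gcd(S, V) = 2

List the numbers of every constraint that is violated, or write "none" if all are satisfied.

1. gcd(2, 1) = 1  ✓
2. 3W - 5V = 3(8) - 5(2) = 14  ✓
3. max(-1, 8, 6) = 8, not 6  ✗
4. 5Y + 4W = 5(1) + 4(8) = 37  ✓
5. X = -1 is in {-1, -4, 0}  ✓
6. max(6, -1, 1) = 6  ✓
7. gcd(6, 2) = 2  ✓

Constraint 3 is violated.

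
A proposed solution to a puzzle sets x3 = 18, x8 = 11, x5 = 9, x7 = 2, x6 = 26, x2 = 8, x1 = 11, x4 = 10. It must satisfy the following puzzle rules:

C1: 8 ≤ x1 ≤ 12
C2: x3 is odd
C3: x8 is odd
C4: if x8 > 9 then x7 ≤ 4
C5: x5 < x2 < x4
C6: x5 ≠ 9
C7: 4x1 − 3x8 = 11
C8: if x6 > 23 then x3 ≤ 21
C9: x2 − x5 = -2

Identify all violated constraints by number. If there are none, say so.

Constraints 2, 5, 6, 9 are violated.

C1: x1 = 11 lies in [8, 12] — holds.
C2: x3 = 18 is even — fails.
C3: x8 = 11 is odd — holds.
C4: x8 = 11 > 9, so we need x7 ≤ 4; x7 = 2 ≤ 4 — holds.
C5: values 9, 8, 10; x5 = 9 is not < x2 = 8 — fails.
C6: x5 = 9, but 9 is required to differ — fails.
C7: 4x1 − 3x8 = 4(11) − 3(11) = 11 — holds.
C8: x6 = 26 > 23, so we need x3 ≤ 21; x3 = 18 ≤ 21 — holds.
C9: x2 − x5 = 8 − 9 = -1, not -2 — fails.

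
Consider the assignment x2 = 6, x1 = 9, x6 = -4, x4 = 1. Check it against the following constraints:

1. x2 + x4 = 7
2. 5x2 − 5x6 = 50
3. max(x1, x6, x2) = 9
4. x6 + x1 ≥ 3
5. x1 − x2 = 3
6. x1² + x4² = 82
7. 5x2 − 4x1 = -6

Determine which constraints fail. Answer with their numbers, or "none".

No violations.

1. x2 + x4 = 6 + 1 = 7 — holds.
2. 5x2 − 5x6 = 5(6) − 5(-4) = 50 — holds.
3. max(9, -4, 6) = 9 — holds.
4. x6 + x1 = -4 + 9 = 5; 5 ≥ 3 — holds.
5. x1 − x2 = 9 − 6 = 3 — holds.
6. x1² + x4² = 9² + 1² = 81 + 1 = 82 — holds.
7. 5x2 − 4x1 = 5(6) − 4(9) = -6 — holds.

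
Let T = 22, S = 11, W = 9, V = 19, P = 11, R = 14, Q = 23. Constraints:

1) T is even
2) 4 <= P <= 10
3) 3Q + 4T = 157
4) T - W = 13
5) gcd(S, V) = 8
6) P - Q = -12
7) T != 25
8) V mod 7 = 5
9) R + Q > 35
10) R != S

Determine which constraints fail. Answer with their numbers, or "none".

The assignment fails constraints 2, 5.

1) T = 22 is even — holds.
2) P = 11 is outside [4, 10] — does not hold.
3) 3Q + 4T = 3(23) + 4(22) = 157 — holds.
4) T - W = 22 - 9 = 13 — holds.
5) gcd(11, 19) = 1, not 8 — does not hold.
6) P - Q = 11 - 23 = -12 — holds.
7) T = 22, and 22 ≠ 25 — holds.
8) 19 mod 7 = 5 — holds.
9) R + Q = 14 + 23 = 37; 37 > 35 — holds.
10) R = 14, S = 11; distinct — holds.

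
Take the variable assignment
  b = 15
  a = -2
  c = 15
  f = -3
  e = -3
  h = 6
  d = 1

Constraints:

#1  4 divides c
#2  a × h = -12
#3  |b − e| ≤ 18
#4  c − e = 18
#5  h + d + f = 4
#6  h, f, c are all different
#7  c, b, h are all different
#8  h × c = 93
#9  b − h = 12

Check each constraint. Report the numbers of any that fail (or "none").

Constraints 1, 7, 8, 9 are violated.

#1 15 = 4×3 + 3, so 4 does not divide 15 — violated.
#2 a × h = -2 × 6 = -12 — satisfied.
#3 |15 − (-3)| = 18; 18 ≤ 18 — satisfied.
#4 c − e = 15 − (-3) = 18 — satisfied.
#5 h + d + f = 6 + 1 + (-3) = 4 — satisfied.
#6 values 6, -3, 15 are pairwise distinct — satisfied.
#7 c = b = 15, not all different — violated.
#8 h × c = 6 × 15 = 90, not 93 — violated.
#9 b − h = 15 − 6 = 9, not 12 — violated.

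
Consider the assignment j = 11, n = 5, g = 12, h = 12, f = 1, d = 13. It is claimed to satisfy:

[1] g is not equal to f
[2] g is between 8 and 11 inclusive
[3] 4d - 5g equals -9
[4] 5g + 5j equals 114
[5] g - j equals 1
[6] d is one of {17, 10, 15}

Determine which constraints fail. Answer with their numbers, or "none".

Violated: 2, 3, 4, 6.

[1] g = 12, f = 1; distinct  ✓
[2] g = 12 is outside [8, 11]  ✗
[3] 4d - 5g = 4(13) - 5(12) = -8, not -9  ✗
[4] 5g + 5j = 5(12) + 5(11) = 115, not 114  ✗
[5] g - j = 12 - 11 = 1  ✓
[6] d = 13 is not in {17, 10, 15}  ✗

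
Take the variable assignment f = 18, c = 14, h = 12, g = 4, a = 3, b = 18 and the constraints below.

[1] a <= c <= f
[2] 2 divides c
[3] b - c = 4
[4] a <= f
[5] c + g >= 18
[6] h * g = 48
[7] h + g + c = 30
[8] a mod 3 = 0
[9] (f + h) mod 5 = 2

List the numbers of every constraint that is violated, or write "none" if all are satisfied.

Constraint 9 does not hold.

[1] values 3 <= 14 <= 18  yes
[2] 14 / 2 = 7, so 2 divides 14  yes
[3] b - c = 18 - 14 = 4  yes
[4] a = 3, f = 18; 3 ≤ 18  yes
[5] c + g = 14 + 4 = 18; 18 ≥ 18  yes
[6] h * g = 12 * 4 = 48  yes
[7] h + g + c = 12 + 4 + 14 = 30  yes
[8] 3 mod 3 = 0  yes
[9] f + h = 30; 30 mod 5 = 0, not 2  no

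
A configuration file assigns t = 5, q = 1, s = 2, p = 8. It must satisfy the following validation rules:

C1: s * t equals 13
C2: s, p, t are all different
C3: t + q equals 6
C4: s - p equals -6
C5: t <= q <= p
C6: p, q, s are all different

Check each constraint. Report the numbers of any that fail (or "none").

C1: s * t = 2 * 5 = 10, not 13 — violated.
C2: values 2, 8, 5 are pairwise distinct — satisfied.
C3: t + q = 5 + 1 = 6 — satisfied.
C4: s - p = 2 - 8 = -6 — satisfied.
C5: values 5, 1, 8; t = 5 is not <= q = 1 — violated.
C6: values 8, 1, 2 are pairwise distinct — satisfied.

The assignment fails constraints 1 and 5.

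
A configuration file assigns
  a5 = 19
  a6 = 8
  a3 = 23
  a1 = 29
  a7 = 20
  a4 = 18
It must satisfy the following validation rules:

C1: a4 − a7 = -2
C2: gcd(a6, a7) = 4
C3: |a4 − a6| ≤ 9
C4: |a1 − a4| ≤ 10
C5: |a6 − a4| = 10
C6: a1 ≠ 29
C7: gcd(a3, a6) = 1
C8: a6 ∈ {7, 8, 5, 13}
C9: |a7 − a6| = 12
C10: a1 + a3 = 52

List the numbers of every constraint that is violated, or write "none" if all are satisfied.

Constraints 3, 4, 6 are violated.

C1: a4 − a7 = 18 − 20 = -2  yes
C2: gcd(8, 20) = 4  yes
C3: |18 − 8| = 10; 10 > 9, exceeds bound 9  no
C4: |29 − 18| = 11; 11 > 10, exceeds bound 10  no
C5: |8 − 18| = 10  yes
C6: a1 = 29, but 29 is required to differ  no
C7: gcd(23, 8) = 1  yes
C8: a6 = 8 is in {7, 8, 5, 13}  yes
C9: |20 − 8| = 12  yes
C10: a1 + a3 = 29 + 23 = 52  yes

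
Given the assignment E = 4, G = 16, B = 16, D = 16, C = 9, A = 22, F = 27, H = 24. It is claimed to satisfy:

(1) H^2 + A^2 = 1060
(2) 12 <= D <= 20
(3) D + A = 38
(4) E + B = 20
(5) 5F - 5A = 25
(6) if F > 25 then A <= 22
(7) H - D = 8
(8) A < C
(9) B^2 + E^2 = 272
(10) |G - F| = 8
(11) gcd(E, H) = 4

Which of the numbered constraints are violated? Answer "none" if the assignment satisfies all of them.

(1) H^2 + A^2 = 24^2 + 22^2 = 576 + 484 = 1060  OK
(2) D = 16 lies in [12, 20]  OK
(3) D + A = 16 + 22 = 38  OK
(4) E + B = 4 + 16 = 20  OK
(5) 5F - 5A = 5(27) - 5(22) = 25  OK
(6) F = 27 > 25, so we need A ≤ 22; A = 22 ≤ 22  OK
(7) H - D = 24 - 16 = 8  OK
(8) A = 22, C = 9; 22 ≥ 9 (want <)  FAIL
(9) B^2 + E^2 = 16^2 + 4^2 = 256 + 16 = 272  OK
(10) |16 - 27| = 11, not 8  FAIL
(11) gcd(4, 24) = 4  OK

The assignment fails constraints 8, 10.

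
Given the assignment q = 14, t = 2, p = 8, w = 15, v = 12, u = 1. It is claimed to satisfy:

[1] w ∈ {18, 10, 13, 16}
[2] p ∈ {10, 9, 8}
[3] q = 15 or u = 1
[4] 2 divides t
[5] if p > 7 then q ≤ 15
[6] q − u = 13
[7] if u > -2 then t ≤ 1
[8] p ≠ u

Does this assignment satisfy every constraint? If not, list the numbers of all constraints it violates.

The assignment fails constraints 1 and 7.

[1] w = 15 is not in {18, 10, 13, 16} — does not hold.
[2] p = 8 is in {10, 9, 8} — holds.
[3] q = 14 ≠ 15, but u = 1 = 1 (second disjunct) — holds.
[4] 2 / 2 = 1, so 2 divides 2 — holds.
[5] p = 8 > 7, so we need q ≤ 15; q = 14 ≤ 15 — holds.
[6] q − u = 14 − 1 = 13 — holds.
[7] u = 1 > -2, so we need t ≤ 1; but t = 2 > 1 — does not hold.
[8] p = 8, u = 1; distinct — holds.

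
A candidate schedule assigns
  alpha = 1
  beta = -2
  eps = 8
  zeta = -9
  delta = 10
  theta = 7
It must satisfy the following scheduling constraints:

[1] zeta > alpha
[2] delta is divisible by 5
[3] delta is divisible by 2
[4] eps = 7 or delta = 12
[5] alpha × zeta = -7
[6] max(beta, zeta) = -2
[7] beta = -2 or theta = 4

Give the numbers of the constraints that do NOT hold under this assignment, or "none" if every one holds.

Violated: 1, 4, and 5.

[1] zeta = -9, alpha = 1; -9 ≤ 1 (want >) — violated.
[2] 10 / 5 = 2, so 5 divides 10 — OK.
[3] 10 / 2 = 5, so 2 divides 10 — OK.
[4] eps = 8 ≠ 7 and delta = 10 ≠ 12; both disjuncts false — violated.
[5] alpha × zeta = 1 × (-9) = -9, not -7 — violated.
[6] max(-2, -9) = -2 — OK.
[7] beta = -2 = -2 (first disjunct) — OK.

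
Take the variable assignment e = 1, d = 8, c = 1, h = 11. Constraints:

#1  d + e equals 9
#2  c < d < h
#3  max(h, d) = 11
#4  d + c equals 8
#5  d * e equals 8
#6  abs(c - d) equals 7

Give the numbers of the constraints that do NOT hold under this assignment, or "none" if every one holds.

#1 d + e = 8 + 1 = 9  ✓
#2 values 1 < 8 < 11  ✓
#3 max(11, 8) = 11  ✓
#4 d + c = 8 + 1 = 9, not 8  ✗
#5 d * e = 8 * 1 = 8  ✓
#6 abs(1 - 8) = 7  ✓

Constraint 4 does not hold.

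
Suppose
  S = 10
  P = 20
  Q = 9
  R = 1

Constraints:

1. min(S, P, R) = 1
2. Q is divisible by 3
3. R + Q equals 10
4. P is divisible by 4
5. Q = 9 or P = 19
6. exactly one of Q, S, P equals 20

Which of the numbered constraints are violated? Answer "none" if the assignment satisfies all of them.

1. min(10, 20, 1) = 1  ✓
2. 9 / 3 = 3, so 3 divides 9  ✓
3. R + Q = 1 + 9 = 10  ✓
4. 20 / 4 = 5, so 4 divides 20  ✓
5. Q = 9 = 9 (first disjunct)  ✓
6. Q=9, S=10, P=20; 1 of them equals 20  ✓

All constraints are satisfied.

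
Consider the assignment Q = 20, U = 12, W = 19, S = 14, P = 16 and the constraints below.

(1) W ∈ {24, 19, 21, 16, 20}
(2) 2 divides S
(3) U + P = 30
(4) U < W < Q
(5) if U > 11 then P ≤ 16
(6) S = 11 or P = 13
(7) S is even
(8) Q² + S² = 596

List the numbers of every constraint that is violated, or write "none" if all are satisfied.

(1) W = 19 is in {24, 19, 21, 16, 20}  ✔
(2) 14 / 2 = 7, so 2 divides 14  ✔
(3) U + P = 12 + 16 = 28, not 30  ✘
(4) values 12 < 19 < 20  ✔
(5) U = 12 > 11, so we need P ≤ 16; P = 16 ≤ 16  ✔
(6) S = 14 ≠ 11 and P = 16 ≠ 13; both disjuncts false  ✘
(7) S = 14 is even  ✔
(8) Q² + S² = 20² + 14² = 400 + 196 = 596  ✔

The assignment fails constraints 3 and 6.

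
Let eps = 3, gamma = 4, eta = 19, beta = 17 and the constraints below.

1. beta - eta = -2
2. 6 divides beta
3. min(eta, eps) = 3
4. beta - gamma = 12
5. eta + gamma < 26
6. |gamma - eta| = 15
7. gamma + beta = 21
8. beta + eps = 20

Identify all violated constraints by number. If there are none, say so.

1. beta - eta = 17 - 19 = -2  holds
2. 17 = 6*2 + 5, so 6 does not divide 17  fails
3. min(19, 3) = 3  holds
4. beta - gamma = 17 - 4 = 13, not 12  fails
5. eta + gamma = 19 + 4 = 23; 23 < 26  holds
6. |4 - 19| = 15  holds
7. gamma + beta = 4 + 17 = 21  holds
8. beta + eps = 17 + 3 = 20  holds

Constraints 2 and 4 are violated.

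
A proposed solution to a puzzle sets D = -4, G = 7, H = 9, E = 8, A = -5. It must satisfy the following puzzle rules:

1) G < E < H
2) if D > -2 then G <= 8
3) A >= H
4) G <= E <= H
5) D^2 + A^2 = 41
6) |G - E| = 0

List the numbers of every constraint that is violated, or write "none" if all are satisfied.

1) values 7 < 8 < 9 — satisfied.
2) D = -4, not > -2; antecedent false, conditional vacuously true — satisfied.
3) A = -5, H = 9; -5 < 9 (want ≥) — violated.
4) values 7 <= 8 <= 9 — satisfied.
5) D^2 + A^2 = (-4)^2 + (-5)^2 = 16 + 25 = 41 — satisfied.
6) |7 - 8| = 1, not 0 — violated.

The assignment fails constraints 3 and 6.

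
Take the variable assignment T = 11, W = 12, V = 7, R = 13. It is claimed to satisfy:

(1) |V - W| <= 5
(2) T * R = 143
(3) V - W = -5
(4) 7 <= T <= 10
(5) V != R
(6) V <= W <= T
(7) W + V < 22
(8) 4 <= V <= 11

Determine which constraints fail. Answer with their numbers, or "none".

(1) |7 - 12| = 5; 5 ≤ 5  holds
(2) T * R = 11 * 13 = 143  holds
(3) V - W = 7 - 12 = -5  holds
(4) T = 11 is outside [7, 10]  fails
(5) V = 7, R = 13; distinct  holds
(6) values 7, 12, 11; W = 12 is not <= T = 11  fails
(7) W + V = 12 + 7 = 19; 19 < 22  holds
(8) V = 7 lies in [4, 11]  holds

The assignment fails constraints 4 and 6.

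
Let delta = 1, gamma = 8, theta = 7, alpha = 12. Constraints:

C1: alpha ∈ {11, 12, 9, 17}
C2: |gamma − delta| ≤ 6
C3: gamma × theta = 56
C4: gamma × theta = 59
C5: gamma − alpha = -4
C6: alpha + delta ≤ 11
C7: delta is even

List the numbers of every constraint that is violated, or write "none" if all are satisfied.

C1: alpha = 12 is in {11, 12, 9, 17}  ✓
C2: |8 − 1| = 7; 7 > 6, exceeds bound 6  ✗
C3: gamma × theta = 8 × 7 = 56  ✓
C4: gamma × theta = 8 × 7 = 56, not 59  ✗
C5: gamma − alpha = 8 − 12 = -4  ✓
C6: alpha + delta = 12 + 1 = 13; 13 > 11, bound 11 not met  ✗
C7: delta = 1 is odd  ✗

Constraints 2, 4, 6, and 7 are violated.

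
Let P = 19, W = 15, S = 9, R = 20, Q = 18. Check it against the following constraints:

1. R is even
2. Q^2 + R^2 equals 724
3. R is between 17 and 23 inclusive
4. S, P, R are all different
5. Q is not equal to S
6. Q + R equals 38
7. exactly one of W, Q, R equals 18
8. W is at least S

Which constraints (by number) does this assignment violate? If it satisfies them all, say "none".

1. R = 20 is even  ✔
2. Q^2 + R^2 = 18^2 + 20^2 = 324 + 400 = 724  ✔
3. R = 20 lies in [17, 23]  ✔
4. values 9, 19, 20 are pairwise distinct  ✔
5. Q = 18, S = 9; distinct  ✔
6. Q + R = 18 + 20 = 38  ✔
7. W=15, Q=18, R=20; 1 of them equals 18  ✔
8. W = 15, S = 9; 15 ≥ 9  ✔

No violations.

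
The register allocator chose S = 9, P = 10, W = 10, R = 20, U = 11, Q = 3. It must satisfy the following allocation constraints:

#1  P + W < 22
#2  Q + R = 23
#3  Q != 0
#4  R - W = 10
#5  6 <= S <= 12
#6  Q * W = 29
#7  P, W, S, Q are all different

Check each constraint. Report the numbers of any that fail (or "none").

#1 P + W = 10 + 10 = 20; 20 < 22 — holds.
#2 Q + R = 3 + 20 = 23 — holds.
#3 Q = 3, and 3 ≠ 0 — holds.
#4 R - W = 20 - 10 = 10 — holds.
#5 S = 9 lies in [6, 12] — holds.
#6 Q * W = 3 * 10 = 30, not 29 — does not hold.
#7 P = W = 10, not all different — does not hold.

Violated: 6 and 7.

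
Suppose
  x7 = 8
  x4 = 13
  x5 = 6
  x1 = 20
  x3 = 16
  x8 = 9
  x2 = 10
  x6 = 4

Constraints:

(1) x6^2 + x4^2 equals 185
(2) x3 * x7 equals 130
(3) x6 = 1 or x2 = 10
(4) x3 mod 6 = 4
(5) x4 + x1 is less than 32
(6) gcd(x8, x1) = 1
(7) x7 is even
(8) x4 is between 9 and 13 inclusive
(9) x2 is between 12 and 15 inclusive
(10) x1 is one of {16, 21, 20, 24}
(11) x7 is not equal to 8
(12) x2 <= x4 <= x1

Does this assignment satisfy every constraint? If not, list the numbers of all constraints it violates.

Constraints 2, 5, 9, 11 do not hold.

(1) x6^2 + x4^2 = 4^2 + 13^2 = 16 + 169 = 185  ✓
(2) x3 * x7 = 16 * 8 = 128, not 130  ✗
(3) x6 = 4 ≠ 1, but x2 = 10 = 10 (second disjunct)  ✓
(4) 16 mod 6 = 4  ✓
(5) x4 + x1 = 13 + 20 = 33; 33 ≥ 32, bound 32 not met  ✗
(6) gcd(9, 20) = 1  ✓
(7) x7 = 8 is even  ✓
(8) x4 = 13 lies in [9, 13]  ✓
(9) x2 = 10 is outside [12, 15]  ✗
(10) x1 = 20 is in {16, 21, 20, 24}  ✓
(11) x7 = 8, but 8 is required to differ  ✗
(12) values 10 <= 13 <= 20  ✓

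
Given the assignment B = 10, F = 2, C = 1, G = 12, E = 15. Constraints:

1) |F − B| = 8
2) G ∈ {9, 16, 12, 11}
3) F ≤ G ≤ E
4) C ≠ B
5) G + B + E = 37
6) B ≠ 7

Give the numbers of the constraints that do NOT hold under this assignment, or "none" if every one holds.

1) |2 − 10| = 8  true
2) G = 12 is in {9, 16, 12, 11}  true
3) values 2 ≤ 12 ≤ 15  true
4) C = 1, B = 10; distinct  true
5) G + B + E = 12 + 10 + 15 = 37  true
6) B = 10, and 10 ≠ 7  true

No violations.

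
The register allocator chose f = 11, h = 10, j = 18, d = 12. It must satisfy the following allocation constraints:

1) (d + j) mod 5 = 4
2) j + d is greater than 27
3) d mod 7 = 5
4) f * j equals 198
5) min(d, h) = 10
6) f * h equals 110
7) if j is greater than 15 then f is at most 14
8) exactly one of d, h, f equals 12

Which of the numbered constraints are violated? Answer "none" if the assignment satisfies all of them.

No — constraint 1 is not satisfied.

1) d + j = 30; 30 mod 5 = 0, not 4  false
2) j + d = 18 + 12 = 30; 30 > 27  true
3) 12 mod 7 = 5  true
4) f * j = 11 * 18 = 198  true
5) min(12, 10) = 10  true
6) f * h = 11 * 10 = 110  true
7) j = 18 > 15, so we need f ≤ 14; f = 11 ≤ 14  true
8) d=12, h=10, f=11; 1 of them equals 12  true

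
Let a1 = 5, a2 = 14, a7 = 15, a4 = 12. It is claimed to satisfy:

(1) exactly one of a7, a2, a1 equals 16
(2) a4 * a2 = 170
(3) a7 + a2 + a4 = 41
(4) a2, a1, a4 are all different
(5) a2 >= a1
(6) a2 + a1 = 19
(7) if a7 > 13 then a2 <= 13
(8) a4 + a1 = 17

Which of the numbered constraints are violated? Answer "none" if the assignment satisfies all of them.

Constraints 1, 2, and 7 do not hold.

(1) a7=15, a2=14, a1=5; 0 of them equal 16, not exactly one — fails.
(2) a4 * a2 = 12 * 14 = 168, not 170 — fails.
(3) a7 + a2 + a4 = 15 + 14 + 12 = 41 — holds.
(4) values 14, 5, 12 are pairwise distinct — holds.
(5) a2 = 14, a1 = 5; 14 ≥ 5 — holds.
(6) a2 + a1 = 14 + 5 = 19 — holds.
(7) a7 = 15 > 13, so we need a2 ≤ 13; but a2 = 14 > 13 — fails.
(8) a4 + a1 = 12 + 5 = 17 — holds.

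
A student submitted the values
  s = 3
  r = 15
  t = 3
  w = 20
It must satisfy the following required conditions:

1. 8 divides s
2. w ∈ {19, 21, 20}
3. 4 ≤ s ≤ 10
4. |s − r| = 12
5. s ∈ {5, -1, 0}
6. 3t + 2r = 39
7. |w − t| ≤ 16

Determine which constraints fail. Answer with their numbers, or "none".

1. 3 = 8×0 + 3, so 8 does not divide 3  FAIL
2. w = 20 is in {19, 21, 20}  OK
3. s = 3 is outside [4, 10]  FAIL
4. |3 − 15| = 12  OK
5. s = 3 is not in {5, -1, 0}  FAIL
6. 3t + 2r = 3(3) + 2(15) = 39  OK
7. |20 − 3| = 17; 17 > 16, exceeds bound 16  FAIL

Constraints 1, 3, 5, 7 are violated.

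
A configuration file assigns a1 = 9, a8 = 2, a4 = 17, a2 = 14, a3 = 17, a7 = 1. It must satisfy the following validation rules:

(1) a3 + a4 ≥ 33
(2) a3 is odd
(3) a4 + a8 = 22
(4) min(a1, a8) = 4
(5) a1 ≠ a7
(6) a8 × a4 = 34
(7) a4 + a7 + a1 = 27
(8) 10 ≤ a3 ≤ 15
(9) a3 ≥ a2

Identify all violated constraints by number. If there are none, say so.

(1) a3 + a4 = 17 + 17 = 34; 34 ≥ 33  holds
(2) a3 = 17 is odd  holds
(3) a4 + a8 = 17 + 2 = 19, not 22  fails
(4) min(9, 2) = 2, not 4  fails
(5) a1 = 9, a7 = 1; distinct  holds
(6) a8 × a4 = 2 × 17 = 34  holds
(7) a4 + a7 + a1 = 17 + 1 + 9 = 27  holds
(8) a3 = 17 is outside [10, 15]  fails
(9) a3 = 17, a2 = 14; 17 ≥ 14  holds

Violated: 3, 4, and 8.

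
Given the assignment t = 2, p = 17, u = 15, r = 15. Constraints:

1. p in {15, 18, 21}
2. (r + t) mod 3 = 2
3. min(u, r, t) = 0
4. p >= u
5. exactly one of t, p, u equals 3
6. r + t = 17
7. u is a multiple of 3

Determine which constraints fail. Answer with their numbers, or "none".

1. p = 17 is not in {15, 18, 21} — violated.
2. r + t = 17; 17 mod 3 = 2 — OK.
3. min(15, 15, 2) = 2, not 0 — violated.
4. p = 17, u = 15; 17 ≥ 15 — OK.
5. t=2, p=17, u=15; 0 of them equal 3, not exactly one — violated.
6. r + t = 15 + 2 = 17 — OK.
7. 15 / 3 = 5, so 3 divides 15 — OK.

The assignment fails constraints 1, 3, 5.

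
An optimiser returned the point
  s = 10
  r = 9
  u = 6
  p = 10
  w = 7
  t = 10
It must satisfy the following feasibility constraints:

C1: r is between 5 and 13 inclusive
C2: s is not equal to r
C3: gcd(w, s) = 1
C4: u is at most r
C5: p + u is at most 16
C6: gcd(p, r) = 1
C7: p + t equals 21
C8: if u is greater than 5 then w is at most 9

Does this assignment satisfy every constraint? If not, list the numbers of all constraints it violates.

Constraint 7 does not hold.

C1: r = 9 lies in [5, 13] — satisfied.
C2: s = 10, r = 9; distinct — satisfied.
C3: gcd(7, 10) = 1 — satisfied.
C4: u = 6, r = 9; 6 ≤ 9 — satisfied.
C5: p + u = 10 + 6 = 16; 16 ≤ 16 — satisfied.
C6: gcd(10, 9) = 1 — satisfied.
C7: p + t = 10 + 10 = 20, not 21 — violated.
C8: u = 6 > 5, so we need w ≤ 9; w = 7 ≤ 9 — satisfied.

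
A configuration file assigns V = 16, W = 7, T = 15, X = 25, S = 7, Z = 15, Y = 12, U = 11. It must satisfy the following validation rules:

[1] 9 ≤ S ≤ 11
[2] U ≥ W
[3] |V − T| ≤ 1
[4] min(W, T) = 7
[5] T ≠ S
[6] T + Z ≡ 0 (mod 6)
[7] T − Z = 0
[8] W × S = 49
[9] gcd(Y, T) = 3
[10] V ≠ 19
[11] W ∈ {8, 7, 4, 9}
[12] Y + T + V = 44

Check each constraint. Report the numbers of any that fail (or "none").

No — constraints 1, 12 are not satisfied.

[1] S = 7 is outside [9, 11]  false
[2] U = 11, W = 7; 11 ≥ 7  true
[3] |16 − 15| = 1; 1 ≤ 1  true
[4] min(7, 15) = 7  true
[5] T = 15, S = 7; distinct  true
[6] T + Z = 30; 30 mod 6 = 0  true
[7] T − Z = 15 − 15 = 0  true
[8] W × S = 7 × 7 = 49  true
[9] gcd(12, 15) = 3  true
[10] V = 16, and 16 ≠ 19  true
[11] W = 7 is in {8, 7, 4, 9}  true
[12] Y + T + V = 12 + 15 + 16 = 43, not 44  false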